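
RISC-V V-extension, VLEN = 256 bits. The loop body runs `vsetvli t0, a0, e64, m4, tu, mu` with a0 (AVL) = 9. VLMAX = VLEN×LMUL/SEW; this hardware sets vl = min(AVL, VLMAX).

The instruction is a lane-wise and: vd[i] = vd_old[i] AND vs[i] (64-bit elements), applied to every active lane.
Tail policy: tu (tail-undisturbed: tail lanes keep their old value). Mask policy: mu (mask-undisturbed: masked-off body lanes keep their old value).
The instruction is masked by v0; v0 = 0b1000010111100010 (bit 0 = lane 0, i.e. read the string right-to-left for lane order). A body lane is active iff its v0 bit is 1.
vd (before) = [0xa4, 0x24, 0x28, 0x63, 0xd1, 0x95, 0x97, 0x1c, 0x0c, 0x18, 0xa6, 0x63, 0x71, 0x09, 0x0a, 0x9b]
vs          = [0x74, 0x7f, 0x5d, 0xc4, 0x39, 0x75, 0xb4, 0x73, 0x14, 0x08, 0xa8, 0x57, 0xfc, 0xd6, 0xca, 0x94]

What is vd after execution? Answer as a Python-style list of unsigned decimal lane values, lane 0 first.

vd = [164, 36, 40, 99, 209, 21, 148, 16, 4, 24, 166, 99, 113, 9, 10, 155]

lanes per group: 256·4/64 = 16
vl ← min(9, 16) = 9
vd[0] mask-off/keep -> 0xa4
vd[1] and(0x24,0x7f) -> 0x24
vd[2] mask-off/keep -> 0x28
vd[3] mask-off/keep -> 0x63
vd[4] mask-off/keep -> 0xd1
vd[5] and(0x95,0x75) -> 0x15
vd[6] and(0x97,0xb4) -> 0x94
vd[7] and(0x1c,0x73) -> 0x10
vd[8] and(0x0c,0x14) -> 0x04
vd[9] tail/keep -> 0x18
vd[10] tail/keep -> 0xa6
vd[11] tail/keep -> 0x63
vd[12] tail/keep -> 0x71
vd[13] tail/keep -> 0x09
vd[14] tail/keep -> 0x0a
vd[15] tail/keep -> 0x9b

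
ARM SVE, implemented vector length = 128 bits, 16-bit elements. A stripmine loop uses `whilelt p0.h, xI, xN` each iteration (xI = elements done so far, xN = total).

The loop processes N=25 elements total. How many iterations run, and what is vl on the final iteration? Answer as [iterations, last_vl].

[iterations, last_vl] = [4, 1]

register lanes = 128/16 = 8
25 elements at 8/iter → 4 passes, remainder 1 on the last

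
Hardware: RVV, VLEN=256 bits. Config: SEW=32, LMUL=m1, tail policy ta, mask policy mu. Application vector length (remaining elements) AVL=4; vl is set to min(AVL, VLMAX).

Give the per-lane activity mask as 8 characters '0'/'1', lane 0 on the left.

predicate = 11110000

VLMAX = VLEN×LMUL/SEW = 256×1/32 = 8
vl ← min(4, 8) = 4
bits (lane 0 leftmost): 11110000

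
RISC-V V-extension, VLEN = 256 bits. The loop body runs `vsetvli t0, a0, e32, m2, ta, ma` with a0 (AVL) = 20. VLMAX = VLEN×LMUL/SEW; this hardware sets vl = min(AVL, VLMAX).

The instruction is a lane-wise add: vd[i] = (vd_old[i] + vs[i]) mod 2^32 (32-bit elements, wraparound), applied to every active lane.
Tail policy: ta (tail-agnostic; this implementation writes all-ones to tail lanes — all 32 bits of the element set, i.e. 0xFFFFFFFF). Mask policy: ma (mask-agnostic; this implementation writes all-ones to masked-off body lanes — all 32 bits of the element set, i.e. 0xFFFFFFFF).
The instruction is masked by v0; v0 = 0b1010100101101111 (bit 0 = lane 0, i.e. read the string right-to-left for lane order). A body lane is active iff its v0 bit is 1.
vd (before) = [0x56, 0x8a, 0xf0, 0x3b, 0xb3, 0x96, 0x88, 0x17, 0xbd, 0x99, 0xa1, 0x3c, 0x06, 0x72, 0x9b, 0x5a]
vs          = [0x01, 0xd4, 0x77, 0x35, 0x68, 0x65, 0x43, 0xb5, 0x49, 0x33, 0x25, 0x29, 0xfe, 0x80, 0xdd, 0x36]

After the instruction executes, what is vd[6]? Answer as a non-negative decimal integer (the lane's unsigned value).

lanes per group: 256·2/32 = 16
vl = min(AVL, VLMAX) = min(20, 16) = 16
[0] add(0x56,0x01) = 0x57
[1] add(0x8a,0xd4) = 0x15e
[2] add(0xf0,0x77) = 0x167
[3] add(0x3b,0x35) = 0x70
[4] mask-off/ones = 0xffffffff
[5] add(0x96,0x65) = 0xfb
[6] add(0x88,0x43) = 0xcb
[7] mask-off/ones = 0xffffffff
[8] add(0xbd,0x49) = 0x106
[9] mask-off/ones = 0xffffffff
[10] mask-off/ones = 0xffffffff
[11] add(0x3c,0x29) = 0x65
[12] mask-off/ones = 0xffffffff
[13] add(0x72,0x80) = 0xf2
[14] mask-off/ones = 0xffffffff
[15] add(0x5a,0x36) = 0x90

vd[6] = 203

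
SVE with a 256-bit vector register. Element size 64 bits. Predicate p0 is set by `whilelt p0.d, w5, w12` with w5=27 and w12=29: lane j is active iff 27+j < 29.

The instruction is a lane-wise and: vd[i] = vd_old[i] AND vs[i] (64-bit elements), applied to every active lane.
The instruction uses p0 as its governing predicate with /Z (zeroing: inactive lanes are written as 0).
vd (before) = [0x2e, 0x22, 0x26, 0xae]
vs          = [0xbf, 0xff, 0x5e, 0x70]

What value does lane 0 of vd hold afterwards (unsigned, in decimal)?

register lanes = 256/64 = 4
whilelt: lane j active iff 27+j < 29 → j < 2 → 2 active
  i=0: and(0x2e,0xbf) → 46
  i=1: and(0x22,0xff) → 34
  i=2: tail/zero → 0
  i=3: tail/zero → 0

vd[0] = 46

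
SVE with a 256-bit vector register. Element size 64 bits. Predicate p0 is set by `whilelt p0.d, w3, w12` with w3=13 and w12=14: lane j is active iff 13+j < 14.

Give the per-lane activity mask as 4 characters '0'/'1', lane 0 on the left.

register lanes = 256/64 = 4
whilelt: lane j active iff 13+j < 14 → j < 1 → 1 active
bits (lane 0 leftmost): 1000

predicate = 1000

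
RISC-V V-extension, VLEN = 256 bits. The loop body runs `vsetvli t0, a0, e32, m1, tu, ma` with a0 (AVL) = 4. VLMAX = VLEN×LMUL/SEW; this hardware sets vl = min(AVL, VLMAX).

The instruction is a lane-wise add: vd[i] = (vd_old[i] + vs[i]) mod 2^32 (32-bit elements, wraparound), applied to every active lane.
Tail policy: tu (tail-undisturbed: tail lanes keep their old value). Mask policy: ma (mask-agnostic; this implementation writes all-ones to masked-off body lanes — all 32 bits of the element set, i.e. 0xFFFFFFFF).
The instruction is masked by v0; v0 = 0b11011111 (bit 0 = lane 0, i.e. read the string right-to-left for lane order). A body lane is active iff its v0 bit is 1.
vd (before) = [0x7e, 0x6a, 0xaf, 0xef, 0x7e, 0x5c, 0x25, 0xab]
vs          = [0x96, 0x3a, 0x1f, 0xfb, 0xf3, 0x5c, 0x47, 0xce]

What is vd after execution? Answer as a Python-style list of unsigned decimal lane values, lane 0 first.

VLMAX = VLEN×LMUL/SEW = 256×1/32 = 8
vl = min(AVL, VLMAX) = min(4, 8) = 4
[0] add(0x7e,0x96) = 0x114
[1] add(0x6a,0x3a) = 0xa4
[2] add(0xaf,0x1f) = 0xce
[3] add(0xef,0xfb) = 0x1ea
[4] tail/keep = 0x7e
[5] tail/keep = 0x5c
[6] tail/keep = 0x25
[7] tail/keep = 0xab

vd = [276, 164, 206, 490, 126, 92, 37, 171]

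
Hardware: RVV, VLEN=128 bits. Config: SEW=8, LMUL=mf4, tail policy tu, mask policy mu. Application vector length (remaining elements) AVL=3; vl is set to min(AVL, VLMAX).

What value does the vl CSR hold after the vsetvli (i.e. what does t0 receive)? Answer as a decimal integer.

vl = 3

VLMAX = VLEN×LMUL/SEW = 128×1/4/8 = 4
vl ← min(3, 4) = 3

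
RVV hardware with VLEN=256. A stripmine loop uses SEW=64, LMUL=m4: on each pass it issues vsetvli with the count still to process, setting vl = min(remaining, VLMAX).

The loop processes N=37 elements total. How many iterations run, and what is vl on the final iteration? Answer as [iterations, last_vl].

[iterations, last_vl] = [3, 5]

VLMAX = VLEN×LMUL/SEW = 256×4/64 = 16
iterations = ceil(37/16) = 3; final-pass vl = 5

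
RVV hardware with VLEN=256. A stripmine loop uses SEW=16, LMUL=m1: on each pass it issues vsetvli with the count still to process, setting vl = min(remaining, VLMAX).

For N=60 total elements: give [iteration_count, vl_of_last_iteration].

VLMAX = VLEN×LMUL/SEW = 256×1/16 = 16
60 elements at 16/iter → 4 passes, remainder 12 on the last

[iterations, last_vl] = [4, 12]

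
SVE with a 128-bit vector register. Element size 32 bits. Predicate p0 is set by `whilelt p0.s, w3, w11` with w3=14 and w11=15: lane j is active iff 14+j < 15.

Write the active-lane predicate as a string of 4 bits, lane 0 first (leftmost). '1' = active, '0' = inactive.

lane count: 128 div 32 = 4
whilelt: lane j active iff 14+j < 15 → j < 1 → 1 active
bits (lane 0 leftmost): 1000

predicate = 1000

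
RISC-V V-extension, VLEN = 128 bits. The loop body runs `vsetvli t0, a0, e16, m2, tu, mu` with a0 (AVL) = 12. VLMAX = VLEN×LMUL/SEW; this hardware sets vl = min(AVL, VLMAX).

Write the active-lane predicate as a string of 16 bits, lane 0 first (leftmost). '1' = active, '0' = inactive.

predicate = 1111111111110000

VLMAX = (128 × 2) / 16 = 16 lanes
vl ← min(12, 16) = 12
bits (lane 0 leftmost): 1111111111110000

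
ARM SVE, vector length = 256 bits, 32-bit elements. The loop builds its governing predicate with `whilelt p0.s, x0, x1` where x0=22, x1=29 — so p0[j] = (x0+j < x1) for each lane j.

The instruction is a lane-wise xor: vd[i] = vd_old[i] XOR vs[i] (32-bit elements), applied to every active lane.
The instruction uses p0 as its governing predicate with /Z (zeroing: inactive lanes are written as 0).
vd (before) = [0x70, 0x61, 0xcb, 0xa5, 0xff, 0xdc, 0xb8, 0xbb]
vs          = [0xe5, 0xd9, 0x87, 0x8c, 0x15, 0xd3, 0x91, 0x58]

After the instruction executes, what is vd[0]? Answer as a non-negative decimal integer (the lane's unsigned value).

256-bit reg / 32-bit elem → 8 lanes
p0[j] = (22+j < 29); true for j=0..6 → 7 lanes set
lane  0: xor(0x70,0xe5) ⇒ 0x95
lane  1: xor(0x61,0xd9) ⇒ 0xb8
lane  2: xor(0xcb,0x87) ⇒ 0x4c
lane  3: xor(0xa5,0x8c) ⇒ 0x29
lane  4: xor(0xff,0x15) ⇒ 0xea
lane  5: xor(0xdc,0xd3) ⇒ 0x0f
lane  6: xor(0xb8,0x91) ⇒ 0x29
lane  7: tail/zero ⇒ 0x00

vd[0] = 149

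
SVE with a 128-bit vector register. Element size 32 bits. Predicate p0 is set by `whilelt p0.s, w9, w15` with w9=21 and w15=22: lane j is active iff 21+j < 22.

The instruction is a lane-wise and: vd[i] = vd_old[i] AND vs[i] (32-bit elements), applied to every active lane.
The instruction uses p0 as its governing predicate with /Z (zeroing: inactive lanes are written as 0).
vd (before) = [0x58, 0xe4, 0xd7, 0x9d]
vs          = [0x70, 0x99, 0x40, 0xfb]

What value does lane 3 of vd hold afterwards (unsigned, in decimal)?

register lanes = 128/32 = 4
p0[j] = (21+j < 22); true for j=0..0 → 1 lanes set
  i=0: and(0x58,0x70) → 80
  i=1: tail/zero → 0
  i=2: tail/zero → 0
  i=3: tail/zero → 0

vd[3] = 0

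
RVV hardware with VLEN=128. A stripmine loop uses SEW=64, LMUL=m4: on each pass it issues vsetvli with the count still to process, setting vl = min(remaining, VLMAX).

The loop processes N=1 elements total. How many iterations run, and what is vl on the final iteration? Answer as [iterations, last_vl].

[iterations, last_vl] = [1, 1]

VLMAX = (128 × 4) / 64 = 8 lanes
iterations = ceil(1/8) = 1; final-pass vl = 1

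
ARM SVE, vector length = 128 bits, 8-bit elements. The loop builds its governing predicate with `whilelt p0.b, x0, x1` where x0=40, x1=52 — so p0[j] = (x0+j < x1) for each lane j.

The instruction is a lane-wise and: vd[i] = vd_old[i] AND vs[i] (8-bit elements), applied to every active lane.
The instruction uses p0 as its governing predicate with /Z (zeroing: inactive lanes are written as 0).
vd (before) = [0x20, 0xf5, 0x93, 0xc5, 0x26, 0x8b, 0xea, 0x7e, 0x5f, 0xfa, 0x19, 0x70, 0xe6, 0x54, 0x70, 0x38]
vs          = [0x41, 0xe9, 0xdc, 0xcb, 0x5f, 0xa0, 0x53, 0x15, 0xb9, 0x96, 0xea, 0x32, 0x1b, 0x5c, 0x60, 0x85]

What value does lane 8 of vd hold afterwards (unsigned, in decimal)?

lane count: 128 div 8 = 16
p0[j] = (40+j < 52); true for j=0..11 → 12 lanes set
lane  0: and(0x20,0x41) ⇒ 0x00
lane  1: and(0xf5,0xe9) ⇒ 0xe1
lane  2: and(0x93,0xdc) ⇒ 0x90
lane  3: and(0xc5,0xcb) ⇒ 0xc1
lane  4: and(0x26,0x5f) ⇒ 0x06
lane  5: and(0x8b,0xa0) ⇒ 0x80
lane  6: and(0xea,0x53) ⇒ 0x42
lane  7: and(0x7e,0x15) ⇒ 0x14
lane  8: and(0x5f,0xb9) ⇒ 0x19
lane  9: and(0xfa,0x96) ⇒ 0x92
lane 10: and(0x19,0xea) ⇒ 0x08
lane 11: and(0x70,0x32) ⇒ 0x30
lane 12: tail/zero ⇒ 0x00
lane 13: tail/zero ⇒ 0x00
lane 14: tail/zero ⇒ 0x00
lane 15: tail/zero ⇒ 0x00

vd[8] = 25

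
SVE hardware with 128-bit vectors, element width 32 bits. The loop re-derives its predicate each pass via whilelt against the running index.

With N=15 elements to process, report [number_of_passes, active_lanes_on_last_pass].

[iterations, last_vl] = [4, 3]

lane count: 128 div 32 = 4
15 elements at 4/iter → 4 passes, remainder 3 on the last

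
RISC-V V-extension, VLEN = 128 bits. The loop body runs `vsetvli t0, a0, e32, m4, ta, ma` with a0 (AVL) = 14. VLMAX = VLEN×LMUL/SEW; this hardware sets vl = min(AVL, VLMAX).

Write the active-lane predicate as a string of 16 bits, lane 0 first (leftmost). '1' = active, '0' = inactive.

predicate = 1111111111111100

lanes per group: 128·4/32 = 16
AVL=14 ≤ VLMAX=16, so vl = 14
bits (lane 0 leftmost): 1111111111111100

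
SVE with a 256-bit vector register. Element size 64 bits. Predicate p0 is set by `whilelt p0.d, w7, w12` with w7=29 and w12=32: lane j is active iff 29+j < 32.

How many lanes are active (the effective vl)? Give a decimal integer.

vl = 3

lane count: 256 div 64 = 4
p0[j] = (29+j < 32); true for j=0..2 → 3 lanes set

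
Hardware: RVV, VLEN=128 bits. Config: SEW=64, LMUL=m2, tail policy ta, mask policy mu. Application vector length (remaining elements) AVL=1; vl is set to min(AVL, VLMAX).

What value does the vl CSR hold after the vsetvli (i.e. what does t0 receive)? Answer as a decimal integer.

VLMAX = VLEN×LMUL/SEW = 128×2/64 = 4
vl = min(AVL, VLMAX) = min(1, 4) = 1

vl = 1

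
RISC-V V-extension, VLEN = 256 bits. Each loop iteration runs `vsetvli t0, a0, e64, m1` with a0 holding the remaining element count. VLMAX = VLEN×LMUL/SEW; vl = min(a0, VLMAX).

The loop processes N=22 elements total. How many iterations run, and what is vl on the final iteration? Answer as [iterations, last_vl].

lanes per group: 256·1/64 = 4
22 elements at 4/iter → 6 passes, remainder 2 on the last

[iterations, last_vl] = [6, 2]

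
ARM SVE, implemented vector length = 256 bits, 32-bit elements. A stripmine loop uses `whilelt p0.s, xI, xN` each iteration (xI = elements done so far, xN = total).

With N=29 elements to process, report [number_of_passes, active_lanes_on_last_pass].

[iterations, last_vl] = [4, 5]

register lanes = 256/32 = 8
N=29: ⌈29/8⌉ = 4 iters; last vl = 29 − 3×8 = 5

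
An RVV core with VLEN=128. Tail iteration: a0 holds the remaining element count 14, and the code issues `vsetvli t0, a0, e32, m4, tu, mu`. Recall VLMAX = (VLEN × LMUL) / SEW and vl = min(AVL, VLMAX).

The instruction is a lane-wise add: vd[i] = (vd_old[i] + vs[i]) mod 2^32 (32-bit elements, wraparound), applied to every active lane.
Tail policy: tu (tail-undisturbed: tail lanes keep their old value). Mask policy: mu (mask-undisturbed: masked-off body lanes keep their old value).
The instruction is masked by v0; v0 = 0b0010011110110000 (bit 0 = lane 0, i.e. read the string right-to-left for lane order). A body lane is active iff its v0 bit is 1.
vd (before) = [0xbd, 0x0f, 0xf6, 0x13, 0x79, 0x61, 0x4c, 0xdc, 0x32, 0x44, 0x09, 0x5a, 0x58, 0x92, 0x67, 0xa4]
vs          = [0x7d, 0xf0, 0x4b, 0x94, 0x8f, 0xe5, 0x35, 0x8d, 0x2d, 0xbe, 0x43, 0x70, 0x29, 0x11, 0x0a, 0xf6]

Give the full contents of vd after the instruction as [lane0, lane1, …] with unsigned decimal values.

VLMAX = (128 × 4) / 32 = 16 lanes
vl = min(AVL, VLMAX) = min(14, 16) = 14
lane  0: mask-off/keep ⇒ 0xbd
lane  1: mask-off/keep ⇒ 0x0f
lane  2: mask-off/keep ⇒ 0xf6
lane  3: mask-off/keep ⇒ 0x13
lane  4: add(0x79,0x8f) ⇒ 0x108
lane  5: add(0x61,0xe5) ⇒ 0x146
lane  6: mask-off/keep ⇒ 0x4c
lane  7: add(0xdc,0x8d) ⇒ 0x169
lane  8: add(0x32,0x2d) ⇒ 0x5f
lane  9: add(0x44,0xbe) ⇒ 0x102
lane 10: add(0x09,0x43) ⇒ 0x4c
lane 11: mask-off/keep ⇒ 0x5a
lane 12: mask-off/keep ⇒ 0x58
lane 13: add(0x92,0x11) ⇒ 0xa3
lane 14: tail/keep ⇒ 0x67
lane 15: tail/keep ⇒ 0xa4

vd = [189, 15, 246, 19, 264, 326, 76, 361, 95, 258, 76, 90, 88, 163, 103, 164]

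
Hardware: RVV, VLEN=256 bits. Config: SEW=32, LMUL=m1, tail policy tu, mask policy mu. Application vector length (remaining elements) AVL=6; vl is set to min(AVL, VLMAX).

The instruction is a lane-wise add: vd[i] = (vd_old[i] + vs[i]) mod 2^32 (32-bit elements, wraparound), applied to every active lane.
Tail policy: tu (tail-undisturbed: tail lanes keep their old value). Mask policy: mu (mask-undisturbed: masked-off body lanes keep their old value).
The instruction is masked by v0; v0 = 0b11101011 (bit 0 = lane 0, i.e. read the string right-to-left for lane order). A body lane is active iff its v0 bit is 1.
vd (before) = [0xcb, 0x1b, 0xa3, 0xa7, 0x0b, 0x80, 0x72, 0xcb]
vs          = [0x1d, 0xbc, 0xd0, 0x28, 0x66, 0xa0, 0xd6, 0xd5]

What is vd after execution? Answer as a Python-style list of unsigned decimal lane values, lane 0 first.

vd = [232, 215, 163, 207, 11, 288, 114, 203]

VLMAX = VLEN×LMUL/SEW = 256×1/32 = 8
vl = min(AVL, VLMAX) = min(6, 8) = 6
[0] add(0xcb,0x1d) = 0xe8
[1] add(0x1b,0xbc) = 0xd7
[2] mask-off/keep = 0xa3
[3] add(0xa7,0x28) = 0xcf
[4] mask-off/keep = 0x0b
[5] add(0x80,0xa0) = 0x120
[6] tail/keep = 0x72
[7] tail/keep = 0xcb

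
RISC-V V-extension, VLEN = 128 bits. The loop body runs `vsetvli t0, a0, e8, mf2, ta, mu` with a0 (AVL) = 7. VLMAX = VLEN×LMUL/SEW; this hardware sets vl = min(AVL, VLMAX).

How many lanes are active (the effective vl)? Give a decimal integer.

vl = 7

lanes per group: 128·1/2/8 = 8
vl = min(AVL, VLMAX) = min(7, 8) = 7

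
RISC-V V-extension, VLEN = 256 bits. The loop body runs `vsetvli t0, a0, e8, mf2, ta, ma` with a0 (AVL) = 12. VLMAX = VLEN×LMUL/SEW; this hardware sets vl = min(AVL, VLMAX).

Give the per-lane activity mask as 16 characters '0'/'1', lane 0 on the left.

lanes per group: 256·1/2/8 = 16
AVL=12 ≤ VLMAX=16, so vl = 12
bits (lane 0 leftmost): 1111111111110000

predicate = 1111111111110000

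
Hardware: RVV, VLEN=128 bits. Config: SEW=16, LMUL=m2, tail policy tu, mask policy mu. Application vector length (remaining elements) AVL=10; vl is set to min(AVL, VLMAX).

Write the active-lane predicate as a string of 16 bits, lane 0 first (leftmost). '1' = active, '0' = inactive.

predicate = 1111111111000000

lanes per group: 128·2/16 = 16
vl ← min(10, 16) = 10
bits (lane 0 leftmost): 1111111111000000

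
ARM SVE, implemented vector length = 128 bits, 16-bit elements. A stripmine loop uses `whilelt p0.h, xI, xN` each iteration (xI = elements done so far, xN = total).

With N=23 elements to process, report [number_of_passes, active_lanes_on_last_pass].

128-bit reg / 16-bit elem → 8 lanes
23 elements at 8/iter → 3 passes, remainder 7 on the last

[iterations, last_vl] = [3, 7]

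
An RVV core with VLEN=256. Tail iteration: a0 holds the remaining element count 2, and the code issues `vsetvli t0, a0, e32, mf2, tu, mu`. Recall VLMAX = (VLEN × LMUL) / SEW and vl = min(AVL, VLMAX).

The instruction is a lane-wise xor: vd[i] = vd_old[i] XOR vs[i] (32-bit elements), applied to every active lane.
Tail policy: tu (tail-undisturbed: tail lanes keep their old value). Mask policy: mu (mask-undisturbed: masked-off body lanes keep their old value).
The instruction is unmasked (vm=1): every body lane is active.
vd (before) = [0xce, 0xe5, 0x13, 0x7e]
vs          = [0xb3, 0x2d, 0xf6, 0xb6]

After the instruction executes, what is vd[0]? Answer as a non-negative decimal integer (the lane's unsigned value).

lanes per group: 256·1/2/32 = 4
AVL=2 ≤ VLMAX=4, so vl = 2
lane  0: xor(0xce,0xb3) ⇒ 0x7d
lane  1: xor(0xe5,0x2d) ⇒ 0xc8
lane  2: tail/keep ⇒ 0x13
lane  3: tail/keep ⇒ 0x7e

vd[0] = 125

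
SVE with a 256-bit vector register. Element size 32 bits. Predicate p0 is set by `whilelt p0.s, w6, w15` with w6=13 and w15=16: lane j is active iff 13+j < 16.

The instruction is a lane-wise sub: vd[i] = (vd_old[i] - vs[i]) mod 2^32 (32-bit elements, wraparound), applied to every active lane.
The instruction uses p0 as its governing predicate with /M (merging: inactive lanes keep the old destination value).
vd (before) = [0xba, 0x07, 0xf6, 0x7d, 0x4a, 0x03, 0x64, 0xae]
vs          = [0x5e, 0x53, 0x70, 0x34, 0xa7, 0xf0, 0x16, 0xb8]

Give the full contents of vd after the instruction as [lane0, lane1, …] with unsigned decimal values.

lane count: 256 div 32 = 8
whilelt: lane j active iff 13+j < 16 → j < 3 → 3 active
  i=0: sub(0xba,0x5e) → 92
  i=1: sub(0x07,0x53) → 4294967220
  i=2: sub(0xf6,0x70) → 134
  i=3: tail/keep → 125
  i=4: tail/keep → 74
  i=5: tail/keep → 3
  i=6: tail/keep → 100
  i=7: tail/keep → 174

vd = [92, 4294967220, 134, 125, 74, 3, 100, 174]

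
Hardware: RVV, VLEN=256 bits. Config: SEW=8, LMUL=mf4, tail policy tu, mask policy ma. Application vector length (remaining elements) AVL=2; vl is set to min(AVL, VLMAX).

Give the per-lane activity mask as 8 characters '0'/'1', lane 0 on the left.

VLMAX = VLEN×LMUL/SEW = 256×1/4/8 = 8
AVL=2 ≤ VLMAX=8, so vl = 2
bits (lane 0 leftmost): 11000000

predicate = 11000000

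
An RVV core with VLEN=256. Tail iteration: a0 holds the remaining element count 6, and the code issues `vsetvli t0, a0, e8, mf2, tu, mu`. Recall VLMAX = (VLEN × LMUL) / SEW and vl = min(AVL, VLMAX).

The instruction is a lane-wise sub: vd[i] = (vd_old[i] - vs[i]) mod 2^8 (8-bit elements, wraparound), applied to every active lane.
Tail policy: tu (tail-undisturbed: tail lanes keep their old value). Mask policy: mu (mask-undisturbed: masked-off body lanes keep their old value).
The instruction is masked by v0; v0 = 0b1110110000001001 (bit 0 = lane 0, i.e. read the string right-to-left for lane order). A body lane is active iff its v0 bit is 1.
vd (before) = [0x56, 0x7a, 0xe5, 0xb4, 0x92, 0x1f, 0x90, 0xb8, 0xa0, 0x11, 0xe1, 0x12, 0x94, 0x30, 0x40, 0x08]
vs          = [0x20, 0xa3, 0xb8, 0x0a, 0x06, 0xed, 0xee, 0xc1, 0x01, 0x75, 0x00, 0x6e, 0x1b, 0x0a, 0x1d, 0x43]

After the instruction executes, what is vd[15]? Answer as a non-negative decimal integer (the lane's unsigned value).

vd[15] = 8

lanes per group: 256·1/2/8 = 16
vl = min(AVL, VLMAX) = min(6, 16) = 6
[0] sub(0x56,0x20) = 0x36
[1] mask-off/keep = 0x7a
[2] mask-off/keep = 0xe5
[3] sub(0xb4,0x0a) = 0xaa
[4] mask-off/keep = 0x92
[5] mask-off/keep = 0x1f
[6] tail/keep = 0x90
[7] tail/keep = 0xb8
[8] tail/keep = 0xa0
[9] tail/keep = 0x11
[10] tail/keep = 0xe1
[11] tail/keep = 0x12
[12] tail/keep = 0x94
[13] tail/keep = 0x30
[14] tail/keep = 0x40
[15] tail/keep = 0x08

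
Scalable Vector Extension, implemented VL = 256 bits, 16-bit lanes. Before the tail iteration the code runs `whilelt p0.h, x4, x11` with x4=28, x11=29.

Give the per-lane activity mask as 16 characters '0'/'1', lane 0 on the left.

predicate = 1000000000000000

256-bit reg / 16-bit elem → 16 lanes
whilelt: lane j active iff 28+j < 29 → j < 1 → 1 active
bits (lane 0 leftmost): 1000000000000000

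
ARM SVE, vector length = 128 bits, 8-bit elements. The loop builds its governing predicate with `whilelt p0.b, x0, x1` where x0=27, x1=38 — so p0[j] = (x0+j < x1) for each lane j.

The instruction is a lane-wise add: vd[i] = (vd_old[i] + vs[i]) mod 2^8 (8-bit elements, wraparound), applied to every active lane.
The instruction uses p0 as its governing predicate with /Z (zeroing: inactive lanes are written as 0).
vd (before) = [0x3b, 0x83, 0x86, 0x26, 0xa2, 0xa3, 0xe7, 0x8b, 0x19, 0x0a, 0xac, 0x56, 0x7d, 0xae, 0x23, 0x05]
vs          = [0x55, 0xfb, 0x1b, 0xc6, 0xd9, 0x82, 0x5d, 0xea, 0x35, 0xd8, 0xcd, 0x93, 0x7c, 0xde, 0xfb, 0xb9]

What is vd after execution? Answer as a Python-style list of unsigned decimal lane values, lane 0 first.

vd = [144, 126, 161, 236, 123, 37, 68, 117, 78, 226, 121, 0, 0, 0, 0, 0]

lane count: 128 div 8 = 16
active while 27+j < 38, i.e. j ∈ [0,11) capped at 16 ⇒ 11
lane  0: add(0x3b,0x55) ⇒ 0x90
lane  1: add(0x83,0xfb) ⇒ 0x7e
lane  2: add(0x86,0x1b) ⇒ 0xa1
lane  3: add(0x26,0xc6) ⇒ 0xec
lane  4: add(0xa2,0xd9) ⇒ 0x7b
lane  5: add(0xa3,0x82) ⇒ 0x25
lane  6: add(0xe7,0x5d) ⇒ 0x44
lane  7: add(0x8b,0xea) ⇒ 0x75
lane  8: add(0x19,0x35) ⇒ 0x4e
lane  9: add(0x0a,0xd8) ⇒ 0xe2
lane 10: add(0xac,0xcd) ⇒ 0x79
lane 11: tail/zero ⇒ 0x00
lane 12: tail/zero ⇒ 0x00
lane 13: tail/zero ⇒ 0x00
lane 14: tail/zero ⇒ 0x00
lane 15: tail/zero ⇒ 0x00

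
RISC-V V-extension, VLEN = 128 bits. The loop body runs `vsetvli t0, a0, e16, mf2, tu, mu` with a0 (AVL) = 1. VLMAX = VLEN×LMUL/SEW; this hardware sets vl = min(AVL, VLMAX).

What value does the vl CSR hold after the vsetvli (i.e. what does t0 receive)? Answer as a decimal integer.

VLMAX = VLEN×LMUL/SEW = 128×1/2/16 = 4
vl ← min(1, 4) = 1

vl = 1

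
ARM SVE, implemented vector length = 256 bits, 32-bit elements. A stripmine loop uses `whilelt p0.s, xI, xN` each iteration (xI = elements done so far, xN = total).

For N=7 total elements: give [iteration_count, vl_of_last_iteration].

[iterations, last_vl] = [1, 7]

register lanes = 256/32 = 8
7 elements at 8/iter → 1 passes, remainder 7 on the last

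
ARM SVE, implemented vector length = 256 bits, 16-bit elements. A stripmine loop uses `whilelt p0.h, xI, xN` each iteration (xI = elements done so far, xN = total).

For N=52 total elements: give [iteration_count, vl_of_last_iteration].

register lanes = 256/16 = 16
N=52: ⌈52/16⌉ = 4 iters; last vl = 52 − 3×16 = 4

[iterations, last_vl] = [4, 4]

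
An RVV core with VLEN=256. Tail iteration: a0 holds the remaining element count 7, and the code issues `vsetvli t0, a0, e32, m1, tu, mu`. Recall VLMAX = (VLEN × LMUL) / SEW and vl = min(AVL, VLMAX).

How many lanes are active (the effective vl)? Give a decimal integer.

lanes per group: 256·1/32 = 8
AVL=7 ≤ VLMAX=8, so vl = 7

vl = 7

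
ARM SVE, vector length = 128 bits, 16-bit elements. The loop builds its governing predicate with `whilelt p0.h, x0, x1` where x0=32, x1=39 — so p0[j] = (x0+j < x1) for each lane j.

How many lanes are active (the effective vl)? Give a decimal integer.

lane count: 128 div 16 = 8
whilelt: lane j active iff 32+j < 39 → j < 7 → 7 active

vl = 7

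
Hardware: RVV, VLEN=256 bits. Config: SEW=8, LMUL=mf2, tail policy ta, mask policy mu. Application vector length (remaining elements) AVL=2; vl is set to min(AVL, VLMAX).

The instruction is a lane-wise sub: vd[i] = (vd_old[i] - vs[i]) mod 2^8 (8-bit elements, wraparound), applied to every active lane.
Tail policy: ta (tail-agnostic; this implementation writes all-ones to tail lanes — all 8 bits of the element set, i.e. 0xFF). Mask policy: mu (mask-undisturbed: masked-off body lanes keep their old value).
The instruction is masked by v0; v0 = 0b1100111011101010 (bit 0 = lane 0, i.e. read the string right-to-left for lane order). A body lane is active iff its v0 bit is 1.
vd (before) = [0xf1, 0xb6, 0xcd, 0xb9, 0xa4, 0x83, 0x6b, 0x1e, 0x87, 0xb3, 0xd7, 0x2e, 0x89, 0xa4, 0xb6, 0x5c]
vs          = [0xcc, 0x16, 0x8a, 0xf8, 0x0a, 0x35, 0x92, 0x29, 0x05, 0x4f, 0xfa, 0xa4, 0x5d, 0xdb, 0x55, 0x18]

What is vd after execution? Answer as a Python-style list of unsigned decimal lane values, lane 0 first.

VLMAX = VLEN×LMUL/SEW = 256×1/2/8 = 16
vl ← min(2, 16) = 2
vd[0] mask-off/keep -> 0xf1
vd[1] sub(0xb6,0x16) -> 0xa0
vd[2] tail/ones -> 0xff
vd[3] tail/ones -> 0xff
vd[4] tail/ones -> 0xff
vd[5] tail/ones -> 0xff
vd[6] tail/ones -> 0xff
vd[7] tail/ones -> 0xff
vd[8] tail/ones -> 0xff
vd[9] tail/ones -> 0xff
vd[10] tail/ones -> 0xff
vd[11] tail/ones -> 0xff
vd[12] tail/ones -> 0xff
vd[13] tail/ones -> 0xff
vd[14] tail/ones -> 0xff
vd[15] tail/ones -> 0xff

vd = [241, 160, 255, 255, 255, 255, 255, 255, 255, 255, 255, 255, 255, 255, 255, 255]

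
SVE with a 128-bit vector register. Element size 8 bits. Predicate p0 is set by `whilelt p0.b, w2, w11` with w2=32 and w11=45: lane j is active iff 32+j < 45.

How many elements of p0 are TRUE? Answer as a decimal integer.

lane count: 128 div 8 = 16
p0[j] = (32+j < 45); true for j=0..12 → 13 lanes set

vl = 13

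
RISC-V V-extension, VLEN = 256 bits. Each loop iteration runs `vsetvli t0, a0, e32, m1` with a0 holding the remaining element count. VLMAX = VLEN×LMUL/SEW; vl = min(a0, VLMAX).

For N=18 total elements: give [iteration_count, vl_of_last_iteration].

VLMAX = (256 × 1) / 32 = 8 lanes
18 elements at 8/iter → 3 passes, remainder 2 on the last

[iterations, last_vl] = [3, 2]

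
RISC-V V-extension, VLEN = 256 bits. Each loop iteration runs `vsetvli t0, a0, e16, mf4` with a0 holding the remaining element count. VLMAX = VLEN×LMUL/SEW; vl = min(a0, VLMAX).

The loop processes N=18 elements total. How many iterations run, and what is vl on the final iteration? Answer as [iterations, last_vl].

[iterations, last_vl] = [5, 2]

VLMAX = (256 × 1/4) / 16 = 4 lanes
N=18: ⌈18/4⌉ = 5 iters; last vl = 18 − 4×4 = 2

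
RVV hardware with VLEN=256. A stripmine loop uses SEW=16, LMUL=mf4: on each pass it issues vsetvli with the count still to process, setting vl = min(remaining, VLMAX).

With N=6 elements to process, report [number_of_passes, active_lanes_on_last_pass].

VLMAX = (256 × 1/4) / 16 = 4 lanes
iterations = ceil(6/4) = 2; final-pass vl = 2

[iterations, last_vl] = [2, 2]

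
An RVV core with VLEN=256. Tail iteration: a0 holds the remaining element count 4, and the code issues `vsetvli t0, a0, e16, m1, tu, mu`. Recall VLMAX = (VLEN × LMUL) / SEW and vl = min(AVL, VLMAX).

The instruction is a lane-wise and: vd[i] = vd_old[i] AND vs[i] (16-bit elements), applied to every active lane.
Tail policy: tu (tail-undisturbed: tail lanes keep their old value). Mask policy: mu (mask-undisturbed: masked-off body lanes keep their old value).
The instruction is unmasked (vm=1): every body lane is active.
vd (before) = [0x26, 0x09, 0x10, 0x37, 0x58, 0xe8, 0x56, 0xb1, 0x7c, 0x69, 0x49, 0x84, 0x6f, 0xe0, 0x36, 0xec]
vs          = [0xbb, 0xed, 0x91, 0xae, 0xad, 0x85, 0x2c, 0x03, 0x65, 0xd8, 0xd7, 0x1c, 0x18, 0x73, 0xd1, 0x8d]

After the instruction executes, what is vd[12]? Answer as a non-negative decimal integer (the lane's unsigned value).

VLMAX = (256 × 1) / 16 = 16 lanes
vl ← min(4, 16) = 4
[0] and(0x26,0xbb) = 0x22
[1] and(0x09,0xed) = 0x09
[2] and(0x10,0x91) = 0x10
[3] and(0x37,0xae) = 0x26
[4] tail/keep = 0x58
[5] tail/keep = 0xe8
[6] tail/keep = 0x56
[7] tail/keep = 0xb1
[8] tail/keep = 0x7c
[9] tail/keep = 0x69
[10] tail/keep = 0x49
[11] tail/keep = 0x84
[12] tail/keep = 0x6f
[13] tail/keep = 0xe0
[14] tail/keep = 0x36
[15] tail/keep = 0xec

vd[12] = 111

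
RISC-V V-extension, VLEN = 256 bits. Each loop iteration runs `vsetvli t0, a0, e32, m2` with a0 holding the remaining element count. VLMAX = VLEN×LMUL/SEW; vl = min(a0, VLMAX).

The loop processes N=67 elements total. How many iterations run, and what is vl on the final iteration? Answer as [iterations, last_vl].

VLMAX = VLEN×LMUL/SEW = 256×2/32 = 16
N=67: ⌈67/16⌉ = 5 iters; last vl = 67 − 4×16 = 3

[iterations, last_vl] = [5, 3]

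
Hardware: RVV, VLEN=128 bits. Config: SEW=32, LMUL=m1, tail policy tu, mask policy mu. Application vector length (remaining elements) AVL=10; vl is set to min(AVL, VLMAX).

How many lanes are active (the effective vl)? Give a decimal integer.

vl = 4

VLMAX = VLEN×LMUL/SEW = 128×1/32 = 4
vl ← min(10, 4) = 4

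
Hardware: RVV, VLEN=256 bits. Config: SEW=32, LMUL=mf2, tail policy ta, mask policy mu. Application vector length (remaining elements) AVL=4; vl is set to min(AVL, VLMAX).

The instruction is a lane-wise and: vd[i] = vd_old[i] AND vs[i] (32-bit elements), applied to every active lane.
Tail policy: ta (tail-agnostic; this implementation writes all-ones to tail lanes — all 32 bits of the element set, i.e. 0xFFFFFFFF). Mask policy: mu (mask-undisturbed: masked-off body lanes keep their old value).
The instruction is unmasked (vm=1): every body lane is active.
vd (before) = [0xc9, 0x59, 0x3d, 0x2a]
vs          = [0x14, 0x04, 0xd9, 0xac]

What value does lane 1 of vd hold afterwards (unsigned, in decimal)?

lanes per group: 256·1/2/32 = 4
AVL=4 ≤ VLMAX=4, so vl = 4
lane  0: and(0xc9,0x14) ⇒ 0x00
lane  1: and(0x59,0x04) ⇒ 0x00
lane  2: and(0x3d,0xd9) ⇒ 0x19
lane  3: and(0x2a,0xac) ⇒ 0x28

vd[1] = 0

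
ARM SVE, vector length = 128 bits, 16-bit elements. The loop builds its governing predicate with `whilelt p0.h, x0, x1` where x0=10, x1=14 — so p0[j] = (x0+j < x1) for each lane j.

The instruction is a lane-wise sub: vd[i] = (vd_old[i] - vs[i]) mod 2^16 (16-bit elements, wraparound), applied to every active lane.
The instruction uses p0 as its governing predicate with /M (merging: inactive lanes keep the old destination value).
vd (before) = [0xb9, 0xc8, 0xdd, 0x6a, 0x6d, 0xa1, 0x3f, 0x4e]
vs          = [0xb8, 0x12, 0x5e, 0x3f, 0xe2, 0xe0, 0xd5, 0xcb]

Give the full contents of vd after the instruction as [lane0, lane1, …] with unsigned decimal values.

vd = [1, 182, 127, 43, 109, 161, 63, 78]

128-bit reg / 16-bit elem → 8 lanes
whilelt: lane j active iff 10+j < 14 → j < 4 → 4 active
[0] sub(0xb9,0xb8) = 0x01
[1] sub(0xc8,0x12) = 0xb6
[2] sub(0xdd,0x5e) = 0x7f
[3] sub(0x6a,0x3f) = 0x2b
[4] tail/keep = 0x6d
[5] tail/keep = 0xa1
[6] tail/keep = 0x3f
[7] tail/keep = 0x4e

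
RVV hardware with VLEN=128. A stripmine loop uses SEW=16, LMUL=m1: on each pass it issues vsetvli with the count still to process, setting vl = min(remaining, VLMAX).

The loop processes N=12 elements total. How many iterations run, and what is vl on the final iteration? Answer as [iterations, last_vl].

lanes per group: 128·1/16 = 8
12 elements at 8/iter → 2 passes, remainder 4 on the last

[iterations, last_vl] = [2, 4]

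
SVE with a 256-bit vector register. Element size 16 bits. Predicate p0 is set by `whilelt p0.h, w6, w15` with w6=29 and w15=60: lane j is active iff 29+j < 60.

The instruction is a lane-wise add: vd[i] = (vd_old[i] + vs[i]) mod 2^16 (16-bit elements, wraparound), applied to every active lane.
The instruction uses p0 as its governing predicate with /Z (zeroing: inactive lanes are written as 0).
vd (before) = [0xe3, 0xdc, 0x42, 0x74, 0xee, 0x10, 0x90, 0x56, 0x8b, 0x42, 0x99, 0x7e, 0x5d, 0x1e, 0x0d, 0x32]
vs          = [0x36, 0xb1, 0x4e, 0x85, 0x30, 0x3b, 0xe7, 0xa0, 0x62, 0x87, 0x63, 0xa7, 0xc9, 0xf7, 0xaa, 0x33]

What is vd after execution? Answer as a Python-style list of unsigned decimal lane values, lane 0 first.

256-bit reg / 16-bit elem → 16 lanes
whilelt: lane j active iff 29+j < 60 → j < 31 → 16 active
  i=0: add(0xe3,0x36) → 281
  i=1: add(0xdc,0xb1) → 397
  i=2: add(0x42,0x4e) → 144
  i=3: add(0x74,0x85) → 249
  i=4: add(0xee,0x30) → 286
  i=5: add(0x10,0x3b) → 75
  i=6: add(0x90,0xe7) → 375
  i=7: add(0x56,0xa0) → 246
  i=8: add(0x8b,0x62) → 237
  i=9: add(0x42,0x87) → 201
  i=10: add(0x99,0x63) → 252
  i=11: add(0x7e,0xa7) → 293
  i=12: add(0x5d,0xc9) → 294
  i=13: add(0x1e,0xf7) → 277
  i=14: add(0x0d,0xaa) → 183
  i=15: add(0x32,0x33) → 101

vd = [281, 397, 144, 249, 286, 75, 375, 246, 237, 201, 252, 293, 294, 277, 183, 101]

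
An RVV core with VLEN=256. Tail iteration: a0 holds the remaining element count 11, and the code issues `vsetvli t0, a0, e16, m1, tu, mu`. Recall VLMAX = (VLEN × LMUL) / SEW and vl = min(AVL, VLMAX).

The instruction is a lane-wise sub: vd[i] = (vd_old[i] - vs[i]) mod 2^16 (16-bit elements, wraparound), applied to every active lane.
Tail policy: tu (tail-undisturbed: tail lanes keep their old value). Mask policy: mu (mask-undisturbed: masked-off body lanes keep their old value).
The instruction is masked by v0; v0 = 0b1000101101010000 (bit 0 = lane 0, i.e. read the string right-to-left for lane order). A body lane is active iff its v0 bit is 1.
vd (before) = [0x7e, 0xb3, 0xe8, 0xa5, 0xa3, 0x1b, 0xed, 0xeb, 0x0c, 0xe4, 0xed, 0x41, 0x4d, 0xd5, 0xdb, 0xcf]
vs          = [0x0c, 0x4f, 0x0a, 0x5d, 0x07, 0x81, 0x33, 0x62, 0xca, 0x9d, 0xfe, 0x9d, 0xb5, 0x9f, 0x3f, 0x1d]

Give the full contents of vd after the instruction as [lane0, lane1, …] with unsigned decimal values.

vd = [126, 179, 232, 165, 156, 27, 186, 235, 65346, 71, 237, 65, 77, 213, 219, 207]

VLMAX = (256 × 1) / 16 = 16 lanes
AVL=11 ≤ VLMAX=16, so vl = 11
  i=0: mask-off/keep → 126
  i=1: mask-off/keep → 179
  i=2: mask-off/keep → 232
  i=3: mask-off/keep → 165
  i=4: sub(0xa3,0x07) → 156
  i=5: mask-off/keep → 27
  i=6: sub(0xed,0x33) → 186
  i=7: mask-off/keep → 235
  i=8: sub(0x0c,0xca) → 65346
  i=9: sub(0xe4,0x9d) → 71
  i=10: mask-off/keep → 237
  i=11: tail/keep → 65
  i=12: tail/keep → 77
  i=13: tail/keep → 213
  i=14: tail/keep → 219
  i=15: tail/keep → 207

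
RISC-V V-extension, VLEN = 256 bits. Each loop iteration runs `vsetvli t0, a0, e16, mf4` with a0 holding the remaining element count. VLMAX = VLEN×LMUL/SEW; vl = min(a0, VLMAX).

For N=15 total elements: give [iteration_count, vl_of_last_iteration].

[iterations, last_vl] = [4, 3]

VLMAX = VLEN×LMUL/SEW = 256×1/4/16 = 4
15 elements at 4/iter → 4 passes, remainder 3 on the last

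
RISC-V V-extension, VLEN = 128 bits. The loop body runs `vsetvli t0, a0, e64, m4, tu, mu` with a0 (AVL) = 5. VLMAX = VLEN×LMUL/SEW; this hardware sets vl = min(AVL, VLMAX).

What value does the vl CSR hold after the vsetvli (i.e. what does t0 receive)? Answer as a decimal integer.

VLMAX = (128 × 4) / 64 = 8 lanes
vl ← min(5, 8) = 5

vl = 5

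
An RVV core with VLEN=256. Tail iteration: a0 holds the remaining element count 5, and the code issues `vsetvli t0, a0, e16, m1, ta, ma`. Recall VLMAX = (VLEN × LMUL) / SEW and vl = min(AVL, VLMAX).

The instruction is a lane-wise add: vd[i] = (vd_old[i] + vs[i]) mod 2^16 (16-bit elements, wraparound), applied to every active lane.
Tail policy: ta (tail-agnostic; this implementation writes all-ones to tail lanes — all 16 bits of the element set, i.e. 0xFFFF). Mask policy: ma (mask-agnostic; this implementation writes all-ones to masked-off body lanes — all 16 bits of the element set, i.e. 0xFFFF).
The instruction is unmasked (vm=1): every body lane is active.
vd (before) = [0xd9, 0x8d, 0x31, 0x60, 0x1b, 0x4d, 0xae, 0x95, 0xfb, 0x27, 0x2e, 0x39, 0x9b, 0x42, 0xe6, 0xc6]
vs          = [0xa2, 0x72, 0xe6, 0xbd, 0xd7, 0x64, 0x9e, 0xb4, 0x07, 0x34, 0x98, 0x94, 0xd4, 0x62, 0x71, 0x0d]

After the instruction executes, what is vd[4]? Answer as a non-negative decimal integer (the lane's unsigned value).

VLMAX = (256 × 1) / 16 = 16 lanes
AVL=5 ≤ VLMAX=16, so vl = 5
  i=0: add(0xd9,0xa2) → 379
  i=1: add(0x8d,0x72) → 255
  i=2: add(0x31,0xe6) → 279
  i=3: add(0x60,0xbd) → 285
  i=4: add(0x1b,0xd7) → 242
  i=5: tail/ones → 65535
  i=6: tail/ones → 65535
  i=7: tail/ones → 65535
  i=8: tail/ones → 65535
  i=9: tail/ones → 65535
  i=10: tail/ones → 65535
  i=11: tail/ones → 65535
  i=12: tail/ones → 65535
  i=13: tail/ones → 65535
  i=14: tail/ones → 65535
  i=15: tail/ones → 65535

vd[4] = 242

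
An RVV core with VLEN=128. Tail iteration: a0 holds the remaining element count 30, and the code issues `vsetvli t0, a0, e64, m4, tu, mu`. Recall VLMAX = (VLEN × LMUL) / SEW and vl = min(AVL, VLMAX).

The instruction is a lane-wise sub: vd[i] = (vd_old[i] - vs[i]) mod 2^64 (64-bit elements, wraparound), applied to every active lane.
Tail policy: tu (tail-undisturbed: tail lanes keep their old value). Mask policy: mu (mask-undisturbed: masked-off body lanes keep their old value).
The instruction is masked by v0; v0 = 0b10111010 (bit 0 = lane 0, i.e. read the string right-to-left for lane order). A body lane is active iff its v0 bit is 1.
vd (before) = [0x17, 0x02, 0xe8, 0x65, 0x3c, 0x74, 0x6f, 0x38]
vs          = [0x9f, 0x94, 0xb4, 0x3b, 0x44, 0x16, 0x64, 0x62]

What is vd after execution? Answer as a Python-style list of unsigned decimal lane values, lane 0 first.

VLMAX = (128 × 4) / 64 = 8 lanes
vl ← min(30, 8) = 8
lane  0: mask-off/keep ⇒ 0x17
lane  1: sub(0x02,0x94) ⇒ 0xffffffffffffff6e
lane  2: mask-off/keep ⇒ 0xe8
lane  3: sub(0x65,0x3b) ⇒ 0x2a
lane  4: sub(0x3c,0x44) ⇒ 0xfffffffffffffff8
lane  5: sub(0x74,0x16) ⇒ 0x5e
lane  6: mask-off/keep ⇒ 0x6f
lane  7: sub(0x38,0x62) ⇒ 0xffffffffffffffd6

vd = [23, 18446744073709551470, 232, 42, 18446744073709551608, 94, 111, 18446744073709551574]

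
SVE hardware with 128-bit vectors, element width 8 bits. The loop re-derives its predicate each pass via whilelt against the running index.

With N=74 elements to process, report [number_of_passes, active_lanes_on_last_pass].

[iterations, last_vl] = [5, 10]

register lanes = 128/8 = 16
iterations = ceil(74/16) = 5; final-pass vl = 10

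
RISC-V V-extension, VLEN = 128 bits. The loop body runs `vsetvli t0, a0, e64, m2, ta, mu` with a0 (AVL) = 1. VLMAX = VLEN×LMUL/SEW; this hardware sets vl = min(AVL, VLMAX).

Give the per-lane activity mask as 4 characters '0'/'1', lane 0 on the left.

VLMAX = VLEN×LMUL/SEW = 128×2/64 = 4
vl = min(AVL, VLMAX) = min(1, 4) = 1
bits (lane 0 leftmost): 1000

predicate = 1000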